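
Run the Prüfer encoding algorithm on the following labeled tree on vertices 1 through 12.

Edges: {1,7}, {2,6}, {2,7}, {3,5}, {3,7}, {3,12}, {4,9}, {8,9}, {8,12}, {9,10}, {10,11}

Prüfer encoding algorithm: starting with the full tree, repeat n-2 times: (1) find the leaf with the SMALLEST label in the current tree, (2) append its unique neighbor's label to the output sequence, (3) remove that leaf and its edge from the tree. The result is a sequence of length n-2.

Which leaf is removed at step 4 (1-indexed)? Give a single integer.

Step 1: current leaves = {1,4,5,6,11}. Remove leaf 1 (neighbor: 7).
Step 2: current leaves = {4,5,6,11}. Remove leaf 4 (neighbor: 9).
Step 3: current leaves = {5,6,11}. Remove leaf 5 (neighbor: 3).
Step 4: current leaves = {6,11}. Remove leaf 6 (neighbor: 2).

Answer: 6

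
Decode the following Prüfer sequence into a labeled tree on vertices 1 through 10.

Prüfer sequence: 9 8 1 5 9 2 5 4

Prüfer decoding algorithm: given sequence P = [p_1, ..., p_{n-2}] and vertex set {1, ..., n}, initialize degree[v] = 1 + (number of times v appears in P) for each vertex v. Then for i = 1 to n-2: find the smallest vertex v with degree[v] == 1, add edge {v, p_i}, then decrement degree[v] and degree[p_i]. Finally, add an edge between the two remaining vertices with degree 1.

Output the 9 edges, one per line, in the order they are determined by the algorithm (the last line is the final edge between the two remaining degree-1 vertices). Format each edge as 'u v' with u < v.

Answer: 3 9
6 8
1 7
1 5
8 9
2 9
2 5
4 5
4 10

Derivation:
Initial degrees: {1:2, 2:2, 3:1, 4:2, 5:3, 6:1, 7:1, 8:2, 9:3, 10:1}
Step 1: smallest deg-1 vertex = 3, p_1 = 9. Add edge {3,9}. Now deg[3]=0, deg[9]=2.
Step 2: smallest deg-1 vertex = 6, p_2 = 8. Add edge {6,8}. Now deg[6]=0, deg[8]=1.
Step 3: smallest deg-1 vertex = 7, p_3 = 1. Add edge {1,7}. Now deg[7]=0, deg[1]=1.
Step 4: smallest deg-1 vertex = 1, p_4 = 5. Add edge {1,5}. Now deg[1]=0, deg[5]=2.
Step 5: smallest deg-1 vertex = 8, p_5 = 9. Add edge {8,9}. Now deg[8]=0, deg[9]=1.
Step 6: smallest deg-1 vertex = 9, p_6 = 2. Add edge {2,9}. Now deg[9]=0, deg[2]=1.
Step 7: smallest deg-1 vertex = 2, p_7 = 5. Add edge {2,5}. Now deg[2]=0, deg[5]=1.
Step 8: smallest deg-1 vertex = 5, p_8 = 4. Add edge {4,5}. Now deg[5]=0, deg[4]=1.
Final: two remaining deg-1 vertices are 4, 10. Add edge {4,10}.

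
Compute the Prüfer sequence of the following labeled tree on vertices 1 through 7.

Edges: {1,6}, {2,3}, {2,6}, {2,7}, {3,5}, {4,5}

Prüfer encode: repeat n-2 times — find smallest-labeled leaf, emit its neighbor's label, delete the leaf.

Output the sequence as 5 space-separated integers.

Answer: 6 5 3 2 2

Derivation:
Step 1: leaves = {1,4,7}. Remove smallest leaf 1, emit neighbor 6.
Step 2: leaves = {4,6,7}. Remove smallest leaf 4, emit neighbor 5.
Step 3: leaves = {5,6,7}. Remove smallest leaf 5, emit neighbor 3.
Step 4: leaves = {3,6,7}. Remove smallest leaf 3, emit neighbor 2.
Step 5: leaves = {6,7}. Remove smallest leaf 6, emit neighbor 2.
Done: 2 vertices remain (2, 7). Sequence = [6 5 3 2 2]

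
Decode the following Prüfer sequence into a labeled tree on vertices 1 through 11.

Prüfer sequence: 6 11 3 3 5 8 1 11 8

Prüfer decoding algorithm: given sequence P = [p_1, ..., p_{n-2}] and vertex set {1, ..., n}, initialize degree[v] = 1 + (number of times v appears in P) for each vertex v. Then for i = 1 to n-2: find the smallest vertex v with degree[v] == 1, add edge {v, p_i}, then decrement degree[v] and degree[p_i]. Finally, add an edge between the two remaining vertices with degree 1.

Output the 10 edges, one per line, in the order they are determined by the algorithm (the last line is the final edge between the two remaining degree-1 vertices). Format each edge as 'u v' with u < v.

Answer: 2 6
4 11
3 6
3 7
3 5
5 8
1 9
1 11
8 10
8 11

Derivation:
Initial degrees: {1:2, 2:1, 3:3, 4:1, 5:2, 6:2, 7:1, 8:3, 9:1, 10:1, 11:3}
Step 1: smallest deg-1 vertex = 2, p_1 = 6. Add edge {2,6}. Now deg[2]=0, deg[6]=1.
Step 2: smallest deg-1 vertex = 4, p_2 = 11. Add edge {4,11}. Now deg[4]=0, deg[11]=2.
Step 3: smallest deg-1 vertex = 6, p_3 = 3. Add edge {3,6}. Now deg[6]=0, deg[3]=2.
Step 4: smallest deg-1 vertex = 7, p_4 = 3. Add edge {3,7}. Now deg[7]=0, deg[3]=1.
Step 5: smallest deg-1 vertex = 3, p_5 = 5. Add edge {3,5}. Now deg[3]=0, deg[5]=1.
Step 6: smallest deg-1 vertex = 5, p_6 = 8. Add edge {5,8}. Now deg[5]=0, deg[8]=2.
Step 7: smallest deg-1 vertex = 9, p_7 = 1. Add edge {1,9}. Now deg[9]=0, deg[1]=1.
Step 8: smallest deg-1 vertex = 1, p_8 = 11. Add edge {1,11}. Now deg[1]=0, deg[11]=1.
Step 9: smallest deg-1 vertex = 10, p_9 = 8. Add edge {8,10}. Now deg[10]=0, deg[8]=1.
Final: two remaining deg-1 vertices are 8, 11. Add edge {8,11}.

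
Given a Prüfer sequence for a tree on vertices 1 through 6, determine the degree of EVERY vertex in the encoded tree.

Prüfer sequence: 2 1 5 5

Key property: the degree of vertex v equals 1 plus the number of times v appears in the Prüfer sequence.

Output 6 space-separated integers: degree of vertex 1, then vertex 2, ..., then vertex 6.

Answer: 2 2 1 1 3 1

Derivation:
p_1 = 2: count[2] becomes 1
p_2 = 1: count[1] becomes 1
p_3 = 5: count[5] becomes 1
p_4 = 5: count[5] becomes 2
Degrees (1 + count): deg[1]=1+1=2, deg[2]=1+1=2, deg[3]=1+0=1, deg[4]=1+0=1, deg[5]=1+2=3, deg[6]=1+0=1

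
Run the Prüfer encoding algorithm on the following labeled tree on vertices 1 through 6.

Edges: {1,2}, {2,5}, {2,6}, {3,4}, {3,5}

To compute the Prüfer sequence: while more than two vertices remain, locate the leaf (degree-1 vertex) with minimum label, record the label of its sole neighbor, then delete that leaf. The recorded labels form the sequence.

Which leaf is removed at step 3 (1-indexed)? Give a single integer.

Answer: 3

Derivation:
Step 1: current leaves = {1,4,6}. Remove leaf 1 (neighbor: 2).
Step 2: current leaves = {4,6}. Remove leaf 4 (neighbor: 3).
Step 3: current leaves = {3,6}. Remove leaf 3 (neighbor: 5).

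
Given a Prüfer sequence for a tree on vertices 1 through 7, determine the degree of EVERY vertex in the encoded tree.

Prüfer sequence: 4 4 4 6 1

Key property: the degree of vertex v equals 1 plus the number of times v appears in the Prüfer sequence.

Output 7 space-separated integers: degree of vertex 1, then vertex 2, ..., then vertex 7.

p_1 = 4: count[4] becomes 1
p_2 = 4: count[4] becomes 2
p_3 = 4: count[4] becomes 3
p_4 = 6: count[6] becomes 1
p_5 = 1: count[1] becomes 1
Degrees (1 + count): deg[1]=1+1=2, deg[2]=1+0=1, deg[3]=1+0=1, deg[4]=1+3=4, deg[5]=1+0=1, deg[6]=1+1=2, deg[7]=1+0=1

Answer: 2 1 1 4 1 2 1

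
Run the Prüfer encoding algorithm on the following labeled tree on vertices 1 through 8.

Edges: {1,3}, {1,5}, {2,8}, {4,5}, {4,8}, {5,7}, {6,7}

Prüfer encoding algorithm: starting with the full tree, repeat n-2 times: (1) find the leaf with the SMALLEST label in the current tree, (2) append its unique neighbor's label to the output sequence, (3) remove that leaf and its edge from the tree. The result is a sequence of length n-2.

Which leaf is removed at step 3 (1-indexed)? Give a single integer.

Answer: 1

Derivation:
Step 1: current leaves = {2,3,6}. Remove leaf 2 (neighbor: 8).
Step 2: current leaves = {3,6,8}. Remove leaf 3 (neighbor: 1).
Step 3: current leaves = {1,6,8}. Remove leaf 1 (neighbor: 5).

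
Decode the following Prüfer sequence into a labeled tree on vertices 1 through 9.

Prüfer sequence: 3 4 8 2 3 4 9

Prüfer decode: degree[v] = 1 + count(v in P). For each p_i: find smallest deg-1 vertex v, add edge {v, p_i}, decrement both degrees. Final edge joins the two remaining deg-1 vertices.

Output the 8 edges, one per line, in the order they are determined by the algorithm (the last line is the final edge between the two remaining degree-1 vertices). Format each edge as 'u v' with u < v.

Answer: 1 3
4 5
6 8
2 7
2 3
3 4
4 9
8 9

Derivation:
Initial degrees: {1:1, 2:2, 3:3, 4:3, 5:1, 6:1, 7:1, 8:2, 9:2}
Step 1: smallest deg-1 vertex = 1, p_1 = 3. Add edge {1,3}. Now deg[1]=0, deg[3]=2.
Step 2: smallest deg-1 vertex = 5, p_2 = 4. Add edge {4,5}. Now deg[5]=0, deg[4]=2.
Step 3: smallest deg-1 vertex = 6, p_3 = 8. Add edge {6,8}. Now deg[6]=0, deg[8]=1.
Step 4: smallest deg-1 vertex = 7, p_4 = 2. Add edge {2,7}. Now deg[7]=0, deg[2]=1.
Step 5: smallest deg-1 vertex = 2, p_5 = 3. Add edge {2,3}. Now deg[2]=0, deg[3]=1.
Step 6: smallest deg-1 vertex = 3, p_6 = 4. Add edge {3,4}. Now deg[3]=0, deg[4]=1.
Step 7: smallest deg-1 vertex = 4, p_7 = 9. Add edge {4,9}. Now deg[4]=0, deg[9]=1.
Final: two remaining deg-1 vertices are 8, 9. Add edge {8,9}.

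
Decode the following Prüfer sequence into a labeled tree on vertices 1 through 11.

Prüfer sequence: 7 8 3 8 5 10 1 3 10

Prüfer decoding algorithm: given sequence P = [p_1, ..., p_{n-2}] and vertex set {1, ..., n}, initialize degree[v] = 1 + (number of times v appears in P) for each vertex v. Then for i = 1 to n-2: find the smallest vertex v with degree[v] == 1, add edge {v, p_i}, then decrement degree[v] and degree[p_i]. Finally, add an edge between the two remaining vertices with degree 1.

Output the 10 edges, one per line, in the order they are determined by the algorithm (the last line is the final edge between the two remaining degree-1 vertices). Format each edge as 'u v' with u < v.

Answer: 2 7
4 8
3 6
7 8
5 8
5 10
1 9
1 3
3 10
10 11

Derivation:
Initial degrees: {1:2, 2:1, 3:3, 4:1, 5:2, 6:1, 7:2, 8:3, 9:1, 10:3, 11:1}
Step 1: smallest deg-1 vertex = 2, p_1 = 7. Add edge {2,7}. Now deg[2]=0, deg[7]=1.
Step 2: smallest deg-1 vertex = 4, p_2 = 8. Add edge {4,8}. Now deg[4]=0, deg[8]=2.
Step 3: smallest deg-1 vertex = 6, p_3 = 3. Add edge {3,6}. Now deg[6]=0, deg[3]=2.
Step 4: smallest deg-1 vertex = 7, p_4 = 8. Add edge {7,8}. Now deg[7]=0, deg[8]=1.
Step 5: smallest deg-1 vertex = 8, p_5 = 5. Add edge {5,8}. Now deg[8]=0, deg[5]=1.
Step 6: smallest deg-1 vertex = 5, p_6 = 10. Add edge {5,10}. Now deg[5]=0, deg[10]=2.
Step 7: smallest deg-1 vertex = 9, p_7 = 1. Add edge {1,9}. Now deg[9]=0, deg[1]=1.
Step 8: smallest deg-1 vertex = 1, p_8 = 3. Add edge {1,3}. Now deg[1]=0, deg[3]=1.
Step 9: smallest deg-1 vertex = 3, p_9 = 10. Add edge {3,10}. Now deg[3]=0, deg[10]=1.
Final: two remaining deg-1 vertices are 10, 11. Add edge {10,11}.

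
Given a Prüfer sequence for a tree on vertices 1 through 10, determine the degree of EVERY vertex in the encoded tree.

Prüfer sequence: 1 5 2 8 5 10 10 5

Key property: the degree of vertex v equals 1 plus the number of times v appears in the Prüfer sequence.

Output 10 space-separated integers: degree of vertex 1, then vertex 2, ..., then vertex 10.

p_1 = 1: count[1] becomes 1
p_2 = 5: count[5] becomes 1
p_3 = 2: count[2] becomes 1
p_4 = 8: count[8] becomes 1
p_5 = 5: count[5] becomes 2
p_6 = 10: count[10] becomes 1
p_7 = 10: count[10] becomes 2
p_8 = 5: count[5] becomes 3
Degrees (1 + count): deg[1]=1+1=2, deg[2]=1+1=2, deg[3]=1+0=1, deg[4]=1+0=1, deg[5]=1+3=4, deg[6]=1+0=1, deg[7]=1+0=1, deg[8]=1+1=2, deg[9]=1+0=1, deg[10]=1+2=3

Answer: 2 2 1 1 4 1 1 2 1 3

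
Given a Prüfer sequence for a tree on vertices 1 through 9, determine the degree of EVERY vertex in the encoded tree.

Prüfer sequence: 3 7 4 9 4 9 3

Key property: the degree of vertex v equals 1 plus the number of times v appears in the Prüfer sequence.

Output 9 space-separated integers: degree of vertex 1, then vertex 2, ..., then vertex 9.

Answer: 1 1 3 3 1 1 2 1 3

Derivation:
p_1 = 3: count[3] becomes 1
p_2 = 7: count[7] becomes 1
p_3 = 4: count[4] becomes 1
p_4 = 9: count[9] becomes 1
p_5 = 4: count[4] becomes 2
p_6 = 9: count[9] becomes 2
p_7 = 3: count[3] becomes 2
Degrees (1 + count): deg[1]=1+0=1, deg[2]=1+0=1, deg[3]=1+2=3, deg[4]=1+2=3, deg[5]=1+0=1, deg[6]=1+0=1, deg[7]=1+1=2, deg[8]=1+0=1, deg[9]=1+2=3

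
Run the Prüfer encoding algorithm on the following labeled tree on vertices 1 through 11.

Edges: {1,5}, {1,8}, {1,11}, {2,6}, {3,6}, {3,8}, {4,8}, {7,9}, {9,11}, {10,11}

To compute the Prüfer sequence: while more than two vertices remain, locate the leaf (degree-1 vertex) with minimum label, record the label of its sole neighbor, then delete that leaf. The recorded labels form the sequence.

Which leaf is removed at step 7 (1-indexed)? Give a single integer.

Answer: 8

Derivation:
Step 1: current leaves = {2,4,5,7,10}. Remove leaf 2 (neighbor: 6).
Step 2: current leaves = {4,5,6,7,10}. Remove leaf 4 (neighbor: 8).
Step 3: current leaves = {5,6,7,10}. Remove leaf 5 (neighbor: 1).
Step 4: current leaves = {6,7,10}. Remove leaf 6 (neighbor: 3).
Step 5: current leaves = {3,7,10}. Remove leaf 3 (neighbor: 8).
Step 6: current leaves = {7,8,10}. Remove leaf 7 (neighbor: 9).
Step 7: current leaves = {8,9,10}. Remove leaf 8 (neighbor: 1).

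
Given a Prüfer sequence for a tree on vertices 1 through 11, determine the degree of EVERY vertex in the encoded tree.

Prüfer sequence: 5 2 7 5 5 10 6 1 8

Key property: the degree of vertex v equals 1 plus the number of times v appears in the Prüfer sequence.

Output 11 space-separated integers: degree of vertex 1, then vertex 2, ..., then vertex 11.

p_1 = 5: count[5] becomes 1
p_2 = 2: count[2] becomes 1
p_3 = 7: count[7] becomes 1
p_4 = 5: count[5] becomes 2
p_5 = 5: count[5] becomes 3
p_6 = 10: count[10] becomes 1
p_7 = 6: count[6] becomes 1
p_8 = 1: count[1] becomes 1
p_9 = 8: count[8] becomes 1
Degrees (1 + count): deg[1]=1+1=2, deg[2]=1+1=2, deg[3]=1+0=1, deg[4]=1+0=1, deg[5]=1+3=4, deg[6]=1+1=2, deg[7]=1+1=2, deg[8]=1+1=2, deg[9]=1+0=1, deg[10]=1+1=2, deg[11]=1+0=1

Answer: 2 2 1 1 4 2 2 2 1 2 1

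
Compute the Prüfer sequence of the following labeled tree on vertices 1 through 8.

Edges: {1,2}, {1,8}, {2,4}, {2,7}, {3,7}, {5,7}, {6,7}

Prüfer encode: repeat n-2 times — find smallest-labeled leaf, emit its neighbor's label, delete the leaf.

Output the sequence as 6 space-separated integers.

Step 1: leaves = {3,4,5,6,8}. Remove smallest leaf 3, emit neighbor 7.
Step 2: leaves = {4,5,6,8}. Remove smallest leaf 4, emit neighbor 2.
Step 3: leaves = {5,6,8}. Remove smallest leaf 5, emit neighbor 7.
Step 4: leaves = {6,8}. Remove smallest leaf 6, emit neighbor 7.
Step 5: leaves = {7,8}. Remove smallest leaf 7, emit neighbor 2.
Step 6: leaves = {2,8}. Remove smallest leaf 2, emit neighbor 1.
Done: 2 vertices remain (1, 8). Sequence = [7 2 7 7 2 1]

Answer: 7 2 7 7 2 1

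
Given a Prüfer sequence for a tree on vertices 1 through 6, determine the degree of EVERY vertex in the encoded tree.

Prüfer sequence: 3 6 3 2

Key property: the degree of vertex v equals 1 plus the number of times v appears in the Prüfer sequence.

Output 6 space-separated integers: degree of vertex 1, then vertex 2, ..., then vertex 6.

Answer: 1 2 3 1 1 2

Derivation:
p_1 = 3: count[3] becomes 1
p_2 = 6: count[6] becomes 1
p_3 = 3: count[3] becomes 2
p_4 = 2: count[2] becomes 1
Degrees (1 + count): deg[1]=1+0=1, deg[2]=1+1=2, deg[3]=1+2=3, deg[4]=1+0=1, deg[5]=1+0=1, deg[6]=1+1=2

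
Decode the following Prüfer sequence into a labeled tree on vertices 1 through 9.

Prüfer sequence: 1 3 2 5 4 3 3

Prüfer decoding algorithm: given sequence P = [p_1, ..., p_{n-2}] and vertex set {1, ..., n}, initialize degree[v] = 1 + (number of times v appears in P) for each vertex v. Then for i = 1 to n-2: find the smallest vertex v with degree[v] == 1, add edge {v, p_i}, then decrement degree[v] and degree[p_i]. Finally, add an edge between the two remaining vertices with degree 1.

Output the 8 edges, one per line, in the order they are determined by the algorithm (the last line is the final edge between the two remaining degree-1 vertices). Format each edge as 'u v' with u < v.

Answer: 1 6
1 3
2 7
2 5
4 5
3 4
3 8
3 9

Derivation:
Initial degrees: {1:2, 2:2, 3:4, 4:2, 5:2, 6:1, 7:1, 8:1, 9:1}
Step 1: smallest deg-1 vertex = 6, p_1 = 1. Add edge {1,6}. Now deg[6]=0, deg[1]=1.
Step 2: smallest deg-1 vertex = 1, p_2 = 3. Add edge {1,3}. Now deg[1]=0, deg[3]=3.
Step 3: smallest deg-1 vertex = 7, p_3 = 2. Add edge {2,7}. Now deg[7]=0, deg[2]=1.
Step 4: smallest deg-1 vertex = 2, p_4 = 5. Add edge {2,5}. Now deg[2]=0, deg[5]=1.
Step 5: smallest deg-1 vertex = 5, p_5 = 4. Add edge {4,5}. Now deg[5]=0, deg[4]=1.
Step 6: smallest deg-1 vertex = 4, p_6 = 3. Add edge {3,4}. Now deg[4]=0, deg[3]=2.
Step 7: smallest deg-1 vertex = 8, p_7 = 3. Add edge {3,8}. Now deg[8]=0, deg[3]=1.
Final: two remaining deg-1 vertices are 3, 9. Add edge {3,9}.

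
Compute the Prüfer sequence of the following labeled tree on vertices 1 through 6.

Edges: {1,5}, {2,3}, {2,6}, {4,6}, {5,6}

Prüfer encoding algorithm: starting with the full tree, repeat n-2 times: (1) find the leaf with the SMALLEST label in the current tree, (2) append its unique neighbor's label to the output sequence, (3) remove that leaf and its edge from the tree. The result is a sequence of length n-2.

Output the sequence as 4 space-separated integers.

Answer: 5 2 6 6

Derivation:
Step 1: leaves = {1,3,4}. Remove smallest leaf 1, emit neighbor 5.
Step 2: leaves = {3,4,5}. Remove smallest leaf 3, emit neighbor 2.
Step 3: leaves = {2,4,5}. Remove smallest leaf 2, emit neighbor 6.
Step 4: leaves = {4,5}. Remove smallest leaf 4, emit neighbor 6.
Done: 2 vertices remain (5, 6). Sequence = [5 2 6 6]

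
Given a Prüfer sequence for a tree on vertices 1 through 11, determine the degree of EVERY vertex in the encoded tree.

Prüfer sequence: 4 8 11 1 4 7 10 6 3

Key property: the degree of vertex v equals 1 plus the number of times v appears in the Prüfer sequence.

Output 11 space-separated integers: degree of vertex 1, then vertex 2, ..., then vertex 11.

Answer: 2 1 2 3 1 2 2 2 1 2 2

Derivation:
p_1 = 4: count[4] becomes 1
p_2 = 8: count[8] becomes 1
p_3 = 11: count[11] becomes 1
p_4 = 1: count[1] becomes 1
p_5 = 4: count[4] becomes 2
p_6 = 7: count[7] becomes 1
p_7 = 10: count[10] becomes 1
p_8 = 6: count[6] becomes 1
p_9 = 3: count[3] becomes 1
Degrees (1 + count): deg[1]=1+1=2, deg[2]=1+0=1, deg[3]=1+1=2, deg[4]=1+2=3, deg[5]=1+0=1, deg[6]=1+1=2, deg[7]=1+1=2, deg[8]=1+1=2, deg[9]=1+0=1, deg[10]=1+1=2, deg[11]=1+1=2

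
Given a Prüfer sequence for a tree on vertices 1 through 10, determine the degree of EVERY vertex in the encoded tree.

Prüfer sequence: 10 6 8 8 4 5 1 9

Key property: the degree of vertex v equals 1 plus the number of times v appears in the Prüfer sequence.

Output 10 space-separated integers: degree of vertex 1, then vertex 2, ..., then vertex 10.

p_1 = 10: count[10] becomes 1
p_2 = 6: count[6] becomes 1
p_3 = 8: count[8] becomes 1
p_4 = 8: count[8] becomes 2
p_5 = 4: count[4] becomes 1
p_6 = 5: count[5] becomes 1
p_7 = 1: count[1] becomes 1
p_8 = 9: count[9] becomes 1
Degrees (1 + count): deg[1]=1+1=2, deg[2]=1+0=1, deg[3]=1+0=1, deg[4]=1+1=2, deg[5]=1+1=2, deg[6]=1+1=2, deg[7]=1+0=1, deg[8]=1+2=3, deg[9]=1+1=2, deg[10]=1+1=2

Answer: 2 1 1 2 2 2 1 3 2 2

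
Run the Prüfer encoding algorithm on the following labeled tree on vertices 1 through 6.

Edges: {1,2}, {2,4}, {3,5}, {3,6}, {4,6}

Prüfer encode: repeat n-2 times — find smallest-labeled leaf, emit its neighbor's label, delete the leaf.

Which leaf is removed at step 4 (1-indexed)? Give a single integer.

Answer: 5

Derivation:
Step 1: current leaves = {1,5}. Remove leaf 1 (neighbor: 2).
Step 2: current leaves = {2,5}. Remove leaf 2 (neighbor: 4).
Step 3: current leaves = {4,5}. Remove leaf 4 (neighbor: 6).
Step 4: current leaves = {5,6}. Remove leaf 5 (neighbor: 3).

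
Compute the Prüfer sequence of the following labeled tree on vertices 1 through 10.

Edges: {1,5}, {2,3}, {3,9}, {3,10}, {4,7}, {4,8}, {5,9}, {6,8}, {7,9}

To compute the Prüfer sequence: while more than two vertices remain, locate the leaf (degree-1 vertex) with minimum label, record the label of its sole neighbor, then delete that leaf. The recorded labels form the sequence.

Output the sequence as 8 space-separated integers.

Answer: 5 3 9 8 4 7 9 3

Derivation:
Step 1: leaves = {1,2,6,10}. Remove smallest leaf 1, emit neighbor 5.
Step 2: leaves = {2,5,6,10}. Remove smallest leaf 2, emit neighbor 3.
Step 3: leaves = {5,6,10}. Remove smallest leaf 5, emit neighbor 9.
Step 4: leaves = {6,10}. Remove smallest leaf 6, emit neighbor 8.
Step 5: leaves = {8,10}. Remove smallest leaf 8, emit neighbor 4.
Step 6: leaves = {4,10}. Remove smallest leaf 4, emit neighbor 7.
Step 7: leaves = {7,10}. Remove smallest leaf 7, emit neighbor 9.
Step 8: leaves = {9,10}. Remove smallest leaf 9, emit neighbor 3.
Done: 2 vertices remain (3, 10). Sequence = [5 3 9 8 4 7 9 3]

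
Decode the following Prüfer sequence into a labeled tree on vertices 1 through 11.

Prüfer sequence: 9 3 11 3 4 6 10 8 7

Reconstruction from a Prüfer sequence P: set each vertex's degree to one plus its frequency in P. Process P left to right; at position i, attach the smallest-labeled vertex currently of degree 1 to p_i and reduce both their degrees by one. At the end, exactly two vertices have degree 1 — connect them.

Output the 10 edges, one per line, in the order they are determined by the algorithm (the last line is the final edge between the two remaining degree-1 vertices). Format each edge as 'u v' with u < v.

Answer: 1 9
2 3
5 11
3 9
3 4
4 6
6 10
8 10
7 8
7 11

Derivation:
Initial degrees: {1:1, 2:1, 3:3, 4:2, 5:1, 6:2, 7:2, 8:2, 9:2, 10:2, 11:2}
Step 1: smallest deg-1 vertex = 1, p_1 = 9. Add edge {1,9}. Now deg[1]=0, deg[9]=1.
Step 2: smallest deg-1 vertex = 2, p_2 = 3. Add edge {2,3}. Now deg[2]=0, deg[3]=2.
Step 3: smallest deg-1 vertex = 5, p_3 = 11. Add edge {5,11}. Now deg[5]=0, deg[11]=1.
Step 4: smallest deg-1 vertex = 9, p_4 = 3. Add edge {3,9}. Now deg[9]=0, deg[3]=1.
Step 5: smallest deg-1 vertex = 3, p_5 = 4. Add edge {3,4}. Now deg[3]=0, deg[4]=1.
Step 6: smallest deg-1 vertex = 4, p_6 = 6. Add edge {4,6}. Now deg[4]=0, deg[6]=1.
Step 7: smallest deg-1 vertex = 6, p_7 = 10. Add edge {6,10}. Now deg[6]=0, deg[10]=1.
Step 8: smallest deg-1 vertex = 10, p_8 = 8. Add edge {8,10}. Now deg[10]=0, deg[8]=1.
Step 9: smallest deg-1 vertex = 8, p_9 = 7. Add edge {7,8}. Now deg[8]=0, deg[7]=1.
Final: two remaining deg-1 vertices are 7, 11. Add edge {7,11}.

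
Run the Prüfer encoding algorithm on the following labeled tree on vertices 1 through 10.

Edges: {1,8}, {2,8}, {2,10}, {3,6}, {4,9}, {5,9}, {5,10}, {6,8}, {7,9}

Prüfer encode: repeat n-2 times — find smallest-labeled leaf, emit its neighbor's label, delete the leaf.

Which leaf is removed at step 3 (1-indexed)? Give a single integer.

Step 1: current leaves = {1,3,4,7}. Remove leaf 1 (neighbor: 8).
Step 2: current leaves = {3,4,7}. Remove leaf 3 (neighbor: 6).
Step 3: current leaves = {4,6,7}. Remove leaf 4 (neighbor: 9).

Answer: 4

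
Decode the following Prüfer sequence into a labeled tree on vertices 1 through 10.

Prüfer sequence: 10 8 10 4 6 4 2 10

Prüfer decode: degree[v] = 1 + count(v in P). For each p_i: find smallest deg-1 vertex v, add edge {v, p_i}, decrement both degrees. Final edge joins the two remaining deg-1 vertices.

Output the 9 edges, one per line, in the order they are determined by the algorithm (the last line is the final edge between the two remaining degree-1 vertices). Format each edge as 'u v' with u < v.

Answer: 1 10
3 8
5 10
4 7
6 8
4 6
2 4
2 10
9 10

Derivation:
Initial degrees: {1:1, 2:2, 3:1, 4:3, 5:1, 6:2, 7:1, 8:2, 9:1, 10:4}
Step 1: smallest deg-1 vertex = 1, p_1 = 10. Add edge {1,10}. Now deg[1]=0, deg[10]=3.
Step 2: smallest deg-1 vertex = 3, p_2 = 8. Add edge {3,8}. Now deg[3]=0, deg[8]=1.
Step 3: smallest deg-1 vertex = 5, p_3 = 10. Add edge {5,10}. Now deg[5]=0, deg[10]=2.
Step 4: smallest deg-1 vertex = 7, p_4 = 4. Add edge {4,7}. Now deg[7]=0, deg[4]=2.
Step 5: smallest deg-1 vertex = 8, p_5 = 6. Add edge {6,8}. Now deg[8]=0, deg[6]=1.
Step 6: smallest deg-1 vertex = 6, p_6 = 4. Add edge {4,6}. Now deg[6]=0, deg[4]=1.
Step 7: smallest deg-1 vertex = 4, p_7 = 2. Add edge {2,4}. Now deg[4]=0, deg[2]=1.
Step 8: smallest deg-1 vertex = 2, p_8 = 10. Add edge {2,10}. Now deg[2]=0, deg[10]=1.
Final: two remaining deg-1 vertices are 9, 10. Add edge {9,10}.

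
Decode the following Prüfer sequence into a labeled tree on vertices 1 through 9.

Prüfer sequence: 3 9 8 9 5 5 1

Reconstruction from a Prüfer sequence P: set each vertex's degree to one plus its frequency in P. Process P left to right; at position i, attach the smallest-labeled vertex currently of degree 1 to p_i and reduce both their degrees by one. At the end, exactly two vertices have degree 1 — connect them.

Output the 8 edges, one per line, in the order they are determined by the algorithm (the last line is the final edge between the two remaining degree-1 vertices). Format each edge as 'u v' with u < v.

Answer: 2 3
3 9
4 8
6 9
5 7
5 8
1 5
1 9

Derivation:
Initial degrees: {1:2, 2:1, 3:2, 4:1, 5:3, 6:1, 7:1, 8:2, 9:3}
Step 1: smallest deg-1 vertex = 2, p_1 = 3. Add edge {2,3}. Now deg[2]=0, deg[3]=1.
Step 2: smallest deg-1 vertex = 3, p_2 = 9. Add edge {3,9}. Now deg[3]=0, deg[9]=2.
Step 3: smallest deg-1 vertex = 4, p_3 = 8. Add edge {4,8}. Now deg[4]=0, deg[8]=1.
Step 4: smallest deg-1 vertex = 6, p_4 = 9. Add edge {6,9}. Now deg[6]=0, deg[9]=1.
Step 5: smallest deg-1 vertex = 7, p_5 = 5. Add edge {5,7}. Now deg[7]=0, deg[5]=2.
Step 6: smallest deg-1 vertex = 8, p_6 = 5. Add edge {5,8}. Now deg[8]=0, deg[5]=1.
Step 7: smallest deg-1 vertex = 5, p_7 = 1. Add edge {1,5}. Now deg[5]=0, deg[1]=1.
Final: two remaining deg-1 vertices are 1, 9. Add edge {1,9}.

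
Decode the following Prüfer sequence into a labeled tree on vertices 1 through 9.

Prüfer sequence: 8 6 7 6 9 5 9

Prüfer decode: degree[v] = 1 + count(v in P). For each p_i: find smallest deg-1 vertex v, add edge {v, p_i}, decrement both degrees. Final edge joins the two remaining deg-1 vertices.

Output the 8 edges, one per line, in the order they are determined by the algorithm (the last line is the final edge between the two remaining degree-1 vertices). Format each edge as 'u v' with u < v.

Initial degrees: {1:1, 2:1, 3:1, 4:1, 5:2, 6:3, 7:2, 8:2, 9:3}
Step 1: smallest deg-1 vertex = 1, p_1 = 8. Add edge {1,8}. Now deg[1]=0, deg[8]=1.
Step 2: smallest deg-1 vertex = 2, p_2 = 6. Add edge {2,6}. Now deg[2]=0, deg[6]=2.
Step 3: smallest deg-1 vertex = 3, p_3 = 7. Add edge {3,7}. Now deg[3]=0, deg[7]=1.
Step 4: smallest deg-1 vertex = 4, p_4 = 6. Add edge {4,6}. Now deg[4]=0, deg[6]=1.
Step 5: smallest deg-1 vertex = 6, p_5 = 9. Add edge {6,9}. Now deg[6]=0, deg[9]=2.
Step 6: smallest deg-1 vertex = 7, p_6 = 5. Add edge {5,7}. Now deg[7]=0, deg[5]=1.
Step 7: smallest deg-1 vertex = 5, p_7 = 9. Add edge {5,9}. Now deg[5]=0, deg[9]=1.
Final: two remaining deg-1 vertices are 8, 9. Add edge {8,9}.

Answer: 1 8
2 6
3 7
4 6
6 9
5 7
5 9
8 9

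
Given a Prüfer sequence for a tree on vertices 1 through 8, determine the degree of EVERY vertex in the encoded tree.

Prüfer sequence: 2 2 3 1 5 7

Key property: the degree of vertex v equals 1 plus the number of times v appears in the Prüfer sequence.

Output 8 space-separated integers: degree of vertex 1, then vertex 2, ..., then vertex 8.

Answer: 2 3 2 1 2 1 2 1

Derivation:
p_1 = 2: count[2] becomes 1
p_2 = 2: count[2] becomes 2
p_3 = 3: count[3] becomes 1
p_4 = 1: count[1] becomes 1
p_5 = 5: count[5] becomes 1
p_6 = 7: count[7] becomes 1
Degrees (1 + count): deg[1]=1+1=2, deg[2]=1+2=3, deg[3]=1+1=2, deg[4]=1+0=1, deg[5]=1+1=2, deg[6]=1+0=1, deg[7]=1+1=2, deg[8]=1+0=1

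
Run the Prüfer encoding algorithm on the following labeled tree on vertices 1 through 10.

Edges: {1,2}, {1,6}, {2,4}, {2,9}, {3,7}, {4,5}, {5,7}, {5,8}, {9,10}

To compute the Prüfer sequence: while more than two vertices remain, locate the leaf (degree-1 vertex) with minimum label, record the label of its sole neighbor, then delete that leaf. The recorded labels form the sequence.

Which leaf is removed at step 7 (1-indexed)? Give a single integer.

Step 1: current leaves = {3,6,8,10}. Remove leaf 3 (neighbor: 7).
Step 2: current leaves = {6,7,8,10}. Remove leaf 6 (neighbor: 1).
Step 3: current leaves = {1,7,8,10}. Remove leaf 1 (neighbor: 2).
Step 4: current leaves = {7,8,10}. Remove leaf 7 (neighbor: 5).
Step 5: current leaves = {8,10}. Remove leaf 8 (neighbor: 5).
Step 6: current leaves = {5,10}. Remove leaf 5 (neighbor: 4).
Step 7: current leaves = {4,10}. Remove leaf 4 (neighbor: 2).

Answer: 4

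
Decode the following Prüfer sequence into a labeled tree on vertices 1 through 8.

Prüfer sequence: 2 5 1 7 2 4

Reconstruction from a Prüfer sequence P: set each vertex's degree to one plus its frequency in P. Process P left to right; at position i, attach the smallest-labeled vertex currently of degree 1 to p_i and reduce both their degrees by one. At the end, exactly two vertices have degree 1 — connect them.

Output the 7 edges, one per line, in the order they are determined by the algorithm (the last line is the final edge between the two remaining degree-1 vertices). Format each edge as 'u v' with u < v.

Answer: 2 3
5 6
1 5
1 7
2 7
2 4
4 8

Derivation:
Initial degrees: {1:2, 2:3, 3:1, 4:2, 5:2, 6:1, 7:2, 8:1}
Step 1: smallest deg-1 vertex = 3, p_1 = 2. Add edge {2,3}. Now deg[3]=0, deg[2]=2.
Step 2: smallest deg-1 vertex = 6, p_2 = 5. Add edge {5,6}. Now deg[6]=0, deg[5]=1.
Step 3: smallest deg-1 vertex = 5, p_3 = 1. Add edge {1,5}. Now deg[5]=0, deg[1]=1.
Step 4: smallest deg-1 vertex = 1, p_4 = 7. Add edge {1,7}. Now deg[1]=0, deg[7]=1.
Step 5: smallest deg-1 vertex = 7, p_5 = 2. Add edge {2,7}. Now deg[7]=0, deg[2]=1.
Step 6: smallest deg-1 vertex = 2, p_6 = 4. Add edge {2,4}. Now deg[2]=0, deg[4]=1.
Final: two remaining deg-1 vertices are 4, 8. Add edge {4,8}.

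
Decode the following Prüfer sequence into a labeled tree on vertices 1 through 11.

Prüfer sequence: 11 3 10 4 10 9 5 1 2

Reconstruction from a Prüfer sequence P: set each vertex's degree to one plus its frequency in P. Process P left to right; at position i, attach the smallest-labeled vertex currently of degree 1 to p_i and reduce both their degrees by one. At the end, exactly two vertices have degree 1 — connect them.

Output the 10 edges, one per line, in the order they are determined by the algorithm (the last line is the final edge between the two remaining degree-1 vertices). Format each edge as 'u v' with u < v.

Answer: 6 11
3 7
3 10
4 8
4 10
9 10
5 9
1 5
1 2
2 11

Derivation:
Initial degrees: {1:2, 2:2, 3:2, 4:2, 5:2, 6:1, 7:1, 8:1, 9:2, 10:3, 11:2}
Step 1: smallest deg-1 vertex = 6, p_1 = 11. Add edge {6,11}. Now deg[6]=0, deg[11]=1.
Step 2: smallest deg-1 vertex = 7, p_2 = 3. Add edge {3,7}. Now deg[7]=0, deg[3]=1.
Step 3: smallest deg-1 vertex = 3, p_3 = 10. Add edge {3,10}. Now deg[3]=0, deg[10]=2.
Step 4: smallest deg-1 vertex = 8, p_4 = 4. Add edge {4,8}. Now deg[8]=0, deg[4]=1.
Step 5: smallest deg-1 vertex = 4, p_5 = 10. Add edge {4,10}. Now deg[4]=0, deg[10]=1.
Step 6: smallest deg-1 vertex = 10, p_6 = 9. Add edge {9,10}. Now deg[10]=0, deg[9]=1.
Step 7: smallest deg-1 vertex = 9, p_7 = 5. Add edge {5,9}. Now deg[9]=0, deg[5]=1.
Step 8: smallest deg-1 vertex = 5, p_8 = 1. Add edge {1,5}. Now deg[5]=0, deg[1]=1.
Step 9: smallest deg-1 vertex = 1, p_9 = 2. Add edge {1,2}. Now deg[1]=0, deg[2]=1.
Final: two remaining deg-1 vertices are 2, 11. Add edge {2,11}.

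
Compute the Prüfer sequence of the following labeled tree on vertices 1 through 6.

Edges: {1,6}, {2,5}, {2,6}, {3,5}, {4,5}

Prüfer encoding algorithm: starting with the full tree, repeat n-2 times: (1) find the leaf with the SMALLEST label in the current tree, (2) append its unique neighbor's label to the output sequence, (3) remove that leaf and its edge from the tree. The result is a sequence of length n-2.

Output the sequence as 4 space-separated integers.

Step 1: leaves = {1,3,4}. Remove smallest leaf 1, emit neighbor 6.
Step 2: leaves = {3,4,6}. Remove smallest leaf 3, emit neighbor 5.
Step 3: leaves = {4,6}. Remove smallest leaf 4, emit neighbor 5.
Step 4: leaves = {5,6}. Remove smallest leaf 5, emit neighbor 2.
Done: 2 vertices remain (2, 6). Sequence = [6 5 5 2]

Answer: 6 5 5 2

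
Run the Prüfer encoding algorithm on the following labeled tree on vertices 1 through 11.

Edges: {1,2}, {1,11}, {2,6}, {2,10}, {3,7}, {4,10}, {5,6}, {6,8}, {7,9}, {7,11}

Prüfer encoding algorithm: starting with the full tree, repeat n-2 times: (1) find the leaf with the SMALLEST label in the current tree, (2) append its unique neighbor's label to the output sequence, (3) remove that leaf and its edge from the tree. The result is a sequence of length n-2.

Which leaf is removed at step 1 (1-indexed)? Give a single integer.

Answer: 3

Derivation:
Step 1: current leaves = {3,4,5,8,9}. Remove leaf 3 (neighbor: 7).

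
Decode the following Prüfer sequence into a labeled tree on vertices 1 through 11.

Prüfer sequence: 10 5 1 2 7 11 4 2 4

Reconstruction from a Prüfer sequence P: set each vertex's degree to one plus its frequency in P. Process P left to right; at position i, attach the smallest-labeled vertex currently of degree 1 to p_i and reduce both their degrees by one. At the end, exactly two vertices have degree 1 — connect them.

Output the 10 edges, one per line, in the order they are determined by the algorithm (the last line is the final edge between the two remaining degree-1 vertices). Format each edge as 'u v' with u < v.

Initial degrees: {1:2, 2:3, 3:1, 4:3, 5:2, 6:1, 7:2, 8:1, 9:1, 10:2, 11:2}
Step 1: smallest deg-1 vertex = 3, p_1 = 10. Add edge {3,10}. Now deg[3]=0, deg[10]=1.
Step 2: smallest deg-1 vertex = 6, p_2 = 5. Add edge {5,6}. Now deg[6]=0, deg[5]=1.
Step 3: smallest deg-1 vertex = 5, p_3 = 1. Add edge {1,5}. Now deg[5]=0, deg[1]=1.
Step 4: smallest deg-1 vertex = 1, p_4 = 2. Add edge {1,2}. Now deg[1]=0, deg[2]=2.
Step 5: smallest deg-1 vertex = 8, p_5 = 7. Add edge {7,8}. Now deg[8]=0, deg[7]=1.
Step 6: smallest deg-1 vertex = 7, p_6 = 11. Add edge {7,11}. Now deg[7]=0, deg[11]=1.
Step 7: smallest deg-1 vertex = 9, p_7 = 4. Add edge {4,9}. Now deg[9]=0, deg[4]=2.
Step 8: smallest deg-1 vertex = 10, p_8 = 2. Add edge {2,10}. Now deg[10]=0, deg[2]=1.
Step 9: smallest deg-1 vertex = 2, p_9 = 4. Add edge {2,4}. Now deg[2]=0, deg[4]=1.
Final: two remaining deg-1 vertices are 4, 11. Add edge {4,11}.

Answer: 3 10
5 6
1 5
1 2
7 8
7 11
4 9
2 10
2 4
4 11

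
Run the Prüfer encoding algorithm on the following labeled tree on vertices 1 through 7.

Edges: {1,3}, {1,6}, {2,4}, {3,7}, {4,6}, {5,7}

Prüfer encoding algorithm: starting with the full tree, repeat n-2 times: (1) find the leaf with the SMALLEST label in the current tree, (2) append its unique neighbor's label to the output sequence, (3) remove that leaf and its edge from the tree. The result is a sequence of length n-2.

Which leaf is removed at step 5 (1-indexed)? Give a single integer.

Answer: 1

Derivation:
Step 1: current leaves = {2,5}. Remove leaf 2 (neighbor: 4).
Step 2: current leaves = {4,5}. Remove leaf 4 (neighbor: 6).
Step 3: current leaves = {5,6}. Remove leaf 5 (neighbor: 7).
Step 4: current leaves = {6,7}. Remove leaf 6 (neighbor: 1).
Step 5: current leaves = {1,7}. Remove leaf 1 (neighbor: 3).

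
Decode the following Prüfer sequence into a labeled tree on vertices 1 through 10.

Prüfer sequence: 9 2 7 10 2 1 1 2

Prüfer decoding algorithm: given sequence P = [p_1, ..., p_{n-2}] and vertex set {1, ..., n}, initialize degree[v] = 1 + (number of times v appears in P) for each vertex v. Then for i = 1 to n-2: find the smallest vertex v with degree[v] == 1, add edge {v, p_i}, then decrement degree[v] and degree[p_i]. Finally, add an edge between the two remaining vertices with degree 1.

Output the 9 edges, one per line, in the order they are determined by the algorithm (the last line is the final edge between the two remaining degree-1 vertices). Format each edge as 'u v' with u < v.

Answer: 3 9
2 4
5 7
6 10
2 7
1 8
1 9
1 2
2 10

Derivation:
Initial degrees: {1:3, 2:4, 3:1, 4:1, 5:1, 6:1, 7:2, 8:1, 9:2, 10:2}
Step 1: smallest deg-1 vertex = 3, p_1 = 9. Add edge {3,9}. Now deg[3]=0, deg[9]=1.
Step 2: smallest deg-1 vertex = 4, p_2 = 2. Add edge {2,4}. Now deg[4]=0, deg[2]=3.
Step 3: smallest deg-1 vertex = 5, p_3 = 7. Add edge {5,7}. Now deg[5]=0, deg[7]=1.
Step 4: smallest deg-1 vertex = 6, p_4 = 10. Add edge {6,10}. Now deg[6]=0, deg[10]=1.
Step 5: smallest deg-1 vertex = 7, p_5 = 2. Add edge {2,7}. Now deg[7]=0, deg[2]=2.
Step 6: smallest deg-1 vertex = 8, p_6 = 1. Add edge {1,8}. Now deg[8]=0, deg[1]=2.
Step 7: smallest deg-1 vertex = 9, p_7 = 1. Add edge {1,9}. Now deg[9]=0, deg[1]=1.
Step 8: smallest deg-1 vertex = 1, p_8 = 2. Add edge {1,2}. Now deg[1]=0, deg[2]=1.
Final: two remaining deg-1 vertices are 2, 10. Add edge {2,10}.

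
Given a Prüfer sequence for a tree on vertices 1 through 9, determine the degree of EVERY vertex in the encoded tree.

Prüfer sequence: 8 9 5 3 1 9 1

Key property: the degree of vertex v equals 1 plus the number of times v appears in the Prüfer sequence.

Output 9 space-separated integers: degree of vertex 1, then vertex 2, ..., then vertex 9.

Answer: 3 1 2 1 2 1 1 2 3

Derivation:
p_1 = 8: count[8] becomes 1
p_2 = 9: count[9] becomes 1
p_3 = 5: count[5] becomes 1
p_4 = 3: count[3] becomes 1
p_5 = 1: count[1] becomes 1
p_6 = 9: count[9] becomes 2
p_7 = 1: count[1] becomes 2
Degrees (1 + count): deg[1]=1+2=3, deg[2]=1+0=1, deg[3]=1+1=2, deg[4]=1+0=1, deg[5]=1+1=2, deg[6]=1+0=1, deg[7]=1+0=1, deg[8]=1+1=2, deg[9]=1+2=3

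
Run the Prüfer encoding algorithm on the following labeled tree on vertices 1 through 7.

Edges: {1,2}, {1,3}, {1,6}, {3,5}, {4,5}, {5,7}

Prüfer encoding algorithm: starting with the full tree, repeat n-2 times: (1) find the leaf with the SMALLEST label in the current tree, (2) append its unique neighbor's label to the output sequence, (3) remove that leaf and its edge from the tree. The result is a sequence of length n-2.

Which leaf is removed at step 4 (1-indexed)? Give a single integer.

Answer: 1

Derivation:
Step 1: current leaves = {2,4,6,7}. Remove leaf 2 (neighbor: 1).
Step 2: current leaves = {4,6,7}. Remove leaf 4 (neighbor: 5).
Step 3: current leaves = {6,7}. Remove leaf 6 (neighbor: 1).
Step 4: current leaves = {1,7}. Remove leaf 1 (neighbor: 3).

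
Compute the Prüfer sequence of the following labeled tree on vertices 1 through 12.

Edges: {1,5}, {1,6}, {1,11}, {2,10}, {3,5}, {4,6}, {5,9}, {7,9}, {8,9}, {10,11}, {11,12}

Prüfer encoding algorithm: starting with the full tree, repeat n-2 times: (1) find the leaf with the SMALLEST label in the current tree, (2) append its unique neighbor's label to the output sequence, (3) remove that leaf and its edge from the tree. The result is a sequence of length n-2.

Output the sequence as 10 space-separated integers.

Step 1: leaves = {2,3,4,7,8,12}. Remove smallest leaf 2, emit neighbor 10.
Step 2: leaves = {3,4,7,8,10,12}. Remove smallest leaf 3, emit neighbor 5.
Step 3: leaves = {4,7,8,10,12}. Remove smallest leaf 4, emit neighbor 6.
Step 4: leaves = {6,7,8,10,12}. Remove smallest leaf 6, emit neighbor 1.
Step 5: leaves = {7,8,10,12}. Remove smallest leaf 7, emit neighbor 9.
Step 6: leaves = {8,10,12}. Remove smallest leaf 8, emit neighbor 9.
Step 7: leaves = {9,10,12}. Remove smallest leaf 9, emit neighbor 5.
Step 8: leaves = {5,10,12}. Remove smallest leaf 5, emit neighbor 1.
Step 9: leaves = {1,10,12}. Remove smallest leaf 1, emit neighbor 11.
Step 10: leaves = {10,12}. Remove smallest leaf 10, emit neighbor 11.
Done: 2 vertices remain (11, 12). Sequence = [10 5 6 1 9 9 5 1 11 11]

Answer: 10 5 6 1 9 9 5 1 11 11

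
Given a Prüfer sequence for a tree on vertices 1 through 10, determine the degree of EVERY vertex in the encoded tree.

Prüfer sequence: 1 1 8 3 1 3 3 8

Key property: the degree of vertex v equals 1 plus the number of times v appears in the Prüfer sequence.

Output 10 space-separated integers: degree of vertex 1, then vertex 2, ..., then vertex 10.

p_1 = 1: count[1] becomes 1
p_2 = 1: count[1] becomes 2
p_3 = 8: count[8] becomes 1
p_4 = 3: count[3] becomes 1
p_5 = 1: count[1] becomes 3
p_6 = 3: count[3] becomes 2
p_7 = 3: count[3] becomes 3
p_8 = 8: count[8] becomes 2
Degrees (1 + count): deg[1]=1+3=4, deg[2]=1+0=1, deg[3]=1+3=4, deg[4]=1+0=1, deg[5]=1+0=1, deg[6]=1+0=1, deg[7]=1+0=1, deg[8]=1+2=3, deg[9]=1+0=1, deg[10]=1+0=1

Answer: 4 1 4 1 1 1 1 3 1 1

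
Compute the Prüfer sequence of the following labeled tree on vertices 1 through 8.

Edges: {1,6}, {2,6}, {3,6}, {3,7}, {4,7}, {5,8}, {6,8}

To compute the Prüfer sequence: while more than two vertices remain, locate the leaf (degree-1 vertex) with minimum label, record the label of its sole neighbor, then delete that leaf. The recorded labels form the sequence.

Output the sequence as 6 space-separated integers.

Answer: 6 6 7 8 3 6

Derivation:
Step 1: leaves = {1,2,4,5}. Remove smallest leaf 1, emit neighbor 6.
Step 2: leaves = {2,4,5}. Remove smallest leaf 2, emit neighbor 6.
Step 3: leaves = {4,5}. Remove smallest leaf 4, emit neighbor 7.
Step 4: leaves = {5,7}. Remove smallest leaf 5, emit neighbor 8.
Step 5: leaves = {7,8}. Remove smallest leaf 7, emit neighbor 3.
Step 6: leaves = {3,8}. Remove smallest leaf 3, emit neighbor 6.
Done: 2 vertices remain (6, 8). Sequence = [6 6 7 8 3 6]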